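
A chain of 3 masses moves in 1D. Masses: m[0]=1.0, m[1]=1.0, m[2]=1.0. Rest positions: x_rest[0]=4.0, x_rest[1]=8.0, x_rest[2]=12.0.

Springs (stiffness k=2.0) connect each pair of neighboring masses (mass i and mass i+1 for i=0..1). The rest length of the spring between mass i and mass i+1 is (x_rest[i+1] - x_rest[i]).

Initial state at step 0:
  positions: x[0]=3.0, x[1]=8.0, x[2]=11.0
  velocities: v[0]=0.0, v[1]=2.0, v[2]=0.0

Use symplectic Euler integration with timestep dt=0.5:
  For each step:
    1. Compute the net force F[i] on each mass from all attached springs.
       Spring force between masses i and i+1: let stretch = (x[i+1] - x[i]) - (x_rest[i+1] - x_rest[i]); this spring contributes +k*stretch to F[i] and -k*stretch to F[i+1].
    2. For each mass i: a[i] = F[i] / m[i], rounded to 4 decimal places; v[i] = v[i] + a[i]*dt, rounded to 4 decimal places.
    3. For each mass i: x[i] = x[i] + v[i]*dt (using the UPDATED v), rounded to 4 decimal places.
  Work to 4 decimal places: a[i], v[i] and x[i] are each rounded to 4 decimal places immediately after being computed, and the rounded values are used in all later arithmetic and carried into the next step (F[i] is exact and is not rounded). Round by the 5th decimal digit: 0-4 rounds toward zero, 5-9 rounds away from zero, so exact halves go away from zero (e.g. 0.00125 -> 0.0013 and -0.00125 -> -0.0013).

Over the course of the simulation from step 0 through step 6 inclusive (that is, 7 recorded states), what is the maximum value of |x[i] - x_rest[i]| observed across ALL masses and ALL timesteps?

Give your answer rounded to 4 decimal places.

Answer: 1.6875

Derivation:
Step 0: x=[3.0000 8.0000 11.0000] v=[0.0000 2.0000 0.0000]
Step 1: x=[3.5000 8.0000 11.5000] v=[1.0000 0.0000 1.0000]
Step 2: x=[4.2500 7.5000 12.2500] v=[1.5000 -1.0000 1.5000]
Step 3: x=[4.6250 7.7500 12.6250] v=[0.7500 0.5000 0.7500]
Step 4: x=[4.5625 8.8750 12.5625] v=[-0.1250 2.2500 -0.1250]
Step 5: x=[4.6563 9.6875 12.6563] v=[0.1875 1.6250 0.1875]
Step 6: x=[5.2657 9.4688 13.2657] v=[1.2187 -0.4374 1.2187]
Max displacement = 1.6875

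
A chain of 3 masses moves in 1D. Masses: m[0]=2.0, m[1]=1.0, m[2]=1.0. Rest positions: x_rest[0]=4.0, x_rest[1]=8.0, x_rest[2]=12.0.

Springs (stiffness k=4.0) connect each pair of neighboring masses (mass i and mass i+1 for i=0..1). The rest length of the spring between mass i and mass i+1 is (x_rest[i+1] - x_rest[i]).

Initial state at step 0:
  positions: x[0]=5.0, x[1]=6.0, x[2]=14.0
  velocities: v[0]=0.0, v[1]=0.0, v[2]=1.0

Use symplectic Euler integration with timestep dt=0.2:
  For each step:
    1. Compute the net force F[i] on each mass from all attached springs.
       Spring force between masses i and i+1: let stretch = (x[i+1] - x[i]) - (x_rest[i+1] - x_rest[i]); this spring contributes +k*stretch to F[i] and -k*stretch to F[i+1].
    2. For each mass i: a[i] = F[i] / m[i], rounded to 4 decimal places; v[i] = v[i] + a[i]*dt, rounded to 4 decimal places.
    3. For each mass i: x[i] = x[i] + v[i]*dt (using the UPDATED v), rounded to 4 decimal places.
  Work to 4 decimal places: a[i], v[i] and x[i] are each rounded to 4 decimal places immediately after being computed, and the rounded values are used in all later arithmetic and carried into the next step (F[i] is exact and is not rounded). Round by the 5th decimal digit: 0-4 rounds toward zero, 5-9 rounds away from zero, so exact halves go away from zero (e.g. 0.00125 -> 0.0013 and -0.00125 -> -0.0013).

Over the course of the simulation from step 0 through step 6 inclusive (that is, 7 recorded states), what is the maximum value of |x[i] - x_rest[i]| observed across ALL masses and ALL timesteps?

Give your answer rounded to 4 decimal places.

Step 0: x=[5.0000 6.0000 14.0000] v=[0.0000 0.0000 1.0000]
Step 1: x=[4.7600 7.1200 13.5600] v=[-1.2000 5.6000 -2.2000]
Step 2: x=[4.3888 8.8928 12.7296] v=[-1.8560 8.8640 -4.1520]
Step 3: x=[4.0579 10.5588 11.9253] v=[-1.6544 8.3302 -4.0214]
Step 4: x=[3.9271 11.4033 11.5424] v=[-0.6540 4.2227 -1.9146]
Step 5: x=[4.0744 11.0739 11.7772] v=[0.7365 -1.6470 1.1741]
Step 6: x=[4.4617 9.7371 12.5395] v=[1.9363 -6.6840 3.8115]
Max displacement = 3.4033

Answer: 3.4033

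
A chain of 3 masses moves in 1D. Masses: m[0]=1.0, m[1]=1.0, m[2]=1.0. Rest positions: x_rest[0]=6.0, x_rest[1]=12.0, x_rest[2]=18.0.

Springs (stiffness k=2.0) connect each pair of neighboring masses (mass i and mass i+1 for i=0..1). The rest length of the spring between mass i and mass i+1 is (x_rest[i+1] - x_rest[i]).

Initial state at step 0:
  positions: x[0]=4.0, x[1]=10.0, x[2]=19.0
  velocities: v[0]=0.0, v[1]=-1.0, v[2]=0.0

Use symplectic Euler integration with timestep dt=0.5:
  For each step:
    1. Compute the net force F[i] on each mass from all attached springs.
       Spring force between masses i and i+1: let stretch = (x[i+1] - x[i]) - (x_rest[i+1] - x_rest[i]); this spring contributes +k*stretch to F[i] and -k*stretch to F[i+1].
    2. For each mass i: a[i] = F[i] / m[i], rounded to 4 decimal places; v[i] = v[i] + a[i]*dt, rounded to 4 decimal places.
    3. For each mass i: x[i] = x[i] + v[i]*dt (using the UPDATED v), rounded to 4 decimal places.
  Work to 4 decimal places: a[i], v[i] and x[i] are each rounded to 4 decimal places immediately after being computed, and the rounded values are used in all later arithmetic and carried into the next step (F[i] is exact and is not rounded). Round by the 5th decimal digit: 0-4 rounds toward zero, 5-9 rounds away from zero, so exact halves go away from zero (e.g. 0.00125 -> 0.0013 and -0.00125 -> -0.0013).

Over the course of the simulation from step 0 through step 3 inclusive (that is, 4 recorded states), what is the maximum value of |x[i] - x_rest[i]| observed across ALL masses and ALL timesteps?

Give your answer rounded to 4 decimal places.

Step 0: x=[4.0000 10.0000 19.0000] v=[0.0000 -1.0000 0.0000]
Step 1: x=[4.0000 11.0000 17.5000] v=[0.0000 2.0000 -3.0000]
Step 2: x=[4.5000 11.7500 15.7500] v=[1.0000 1.5000 -3.5000]
Step 3: x=[5.6250 10.8750 15.0000] v=[2.2500 -1.7500 -1.5000]
Max displacement = 3.0000

Answer: 3.0000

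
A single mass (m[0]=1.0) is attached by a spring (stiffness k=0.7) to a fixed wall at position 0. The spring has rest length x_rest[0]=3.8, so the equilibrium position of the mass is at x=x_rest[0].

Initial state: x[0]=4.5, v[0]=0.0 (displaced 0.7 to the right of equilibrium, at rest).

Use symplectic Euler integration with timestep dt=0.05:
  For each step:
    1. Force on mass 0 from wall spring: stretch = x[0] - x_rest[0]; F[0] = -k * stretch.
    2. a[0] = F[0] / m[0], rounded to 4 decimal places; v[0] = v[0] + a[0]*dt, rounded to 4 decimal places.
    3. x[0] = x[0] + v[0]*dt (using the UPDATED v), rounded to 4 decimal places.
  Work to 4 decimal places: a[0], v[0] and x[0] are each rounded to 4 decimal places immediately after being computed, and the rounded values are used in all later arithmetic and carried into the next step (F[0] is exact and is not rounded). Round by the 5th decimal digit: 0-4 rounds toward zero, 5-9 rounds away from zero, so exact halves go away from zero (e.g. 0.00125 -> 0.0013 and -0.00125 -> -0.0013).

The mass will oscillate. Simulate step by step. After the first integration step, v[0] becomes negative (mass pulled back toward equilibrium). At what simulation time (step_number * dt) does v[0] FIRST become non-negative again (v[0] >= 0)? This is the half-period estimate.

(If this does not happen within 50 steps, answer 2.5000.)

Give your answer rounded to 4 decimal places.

Answer: 2.5000

Derivation:
Step 0: x=[4.5000] v=[0.0000]
Step 1: x=[4.4988] v=[-0.0245]
Step 2: x=[4.4964] v=[-0.0490]
Step 3: x=[4.4927] v=[-0.0734]
Step 4: x=[4.4878] v=[-0.0976]
Step 5: x=[4.4817] v=[-0.1217]
Step 6: x=[4.4744] v=[-0.1456]
Step 7: x=[4.4659] v=[-0.1692]
Step 8: x=[4.4563] v=[-0.1925]
Step 9: x=[4.4455] v=[-0.2155]
Step 10: x=[4.4336] v=[-0.2381]
Step 11: x=[4.4206] v=[-0.2603]
Step 12: x=[4.4065] v=[-0.2820]
Step 13: x=[4.3913] v=[-0.3032]
Step 14: x=[4.3751] v=[-0.3239]
Step 15: x=[4.3579] v=[-0.3440]
Step 16: x=[4.3397] v=[-0.3635]
Step 17: x=[4.3206] v=[-0.3824]
Step 18: x=[4.3006] v=[-0.4006]
Step 19: x=[4.2797] v=[-0.4181]
Step 20: x=[4.2580] v=[-0.4349]
Step 21: x=[4.2355] v=[-0.4509]
Step 22: x=[4.2122] v=[-0.4661]
Step 23: x=[4.1882] v=[-0.4805]
Step 24: x=[4.1635] v=[-0.4941]
Step 25: x=[4.1382] v=[-0.5068]
Step 26: x=[4.1123] v=[-0.5186]
Step 27: x=[4.0858] v=[-0.5295]
Step 28: x=[4.0588] v=[-0.5395]
Step 29: x=[4.0314] v=[-0.5486]
Step 30: x=[4.0036] v=[-0.5567]
Step 31: x=[3.9754] v=[-0.5638]
Step 32: x=[3.9469] v=[-0.5699]
Step 33: x=[3.9182] v=[-0.5750]
Step 34: x=[3.8892] v=[-0.5791]
Step 35: x=[3.8601] v=[-0.5822]
Step 36: x=[3.8309] v=[-0.5843]
Step 37: x=[3.8016] v=[-0.5854]
Step 38: x=[3.7723] v=[-0.5855]
Step 39: x=[3.7431] v=[-0.5845]
Step 40: x=[3.7140] v=[-0.5825]
Step 41: x=[3.6850] v=[-0.5795]
Step 42: x=[3.6562] v=[-0.5755]
Step 43: x=[3.6277] v=[-0.5705]
Step 44: x=[3.5995] v=[-0.5645]
Step 45: x=[3.5716] v=[-0.5575]
Step 46: x=[3.5441] v=[-0.5495]
Step 47: x=[3.5171] v=[-0.5405]
Step 48: x=[3.4906] v=[-0.5306]
Step 49: x=[3.4646] v=[-0.5198]
Step 50: x=[3.4392] v=[-0.5081]
v[0] did not become non-negative within 50 steps; using fallback time=2.5000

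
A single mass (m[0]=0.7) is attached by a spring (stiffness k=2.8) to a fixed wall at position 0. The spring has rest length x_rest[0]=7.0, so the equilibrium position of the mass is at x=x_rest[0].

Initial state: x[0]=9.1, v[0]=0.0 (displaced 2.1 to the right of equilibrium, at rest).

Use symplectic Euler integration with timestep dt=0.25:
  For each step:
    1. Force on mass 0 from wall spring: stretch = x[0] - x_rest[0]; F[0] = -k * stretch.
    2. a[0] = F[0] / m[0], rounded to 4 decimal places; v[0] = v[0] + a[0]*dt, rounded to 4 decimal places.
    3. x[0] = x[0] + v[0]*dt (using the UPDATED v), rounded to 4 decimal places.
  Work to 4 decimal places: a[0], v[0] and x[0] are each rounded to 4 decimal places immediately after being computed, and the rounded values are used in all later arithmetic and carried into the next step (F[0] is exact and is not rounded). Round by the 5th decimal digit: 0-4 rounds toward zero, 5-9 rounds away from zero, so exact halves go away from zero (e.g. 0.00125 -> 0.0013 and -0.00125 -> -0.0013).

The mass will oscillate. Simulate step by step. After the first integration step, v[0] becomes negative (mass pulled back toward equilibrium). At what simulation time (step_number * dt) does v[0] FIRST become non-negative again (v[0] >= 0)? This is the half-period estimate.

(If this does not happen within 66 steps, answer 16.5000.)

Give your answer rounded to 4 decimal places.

Answer: 1.7500

Derivation:
Step 0: x=[9.1000] v=[0.0000]
Step 1: x=[8.5750] v=[-2.1000]
Step 2: x=[7.6563] v=[-3.6750]
Step 3: x=[6.5735] v=[-4.3313]
Step 4: x=[5.5973] v=[-3.9048]
Step 5: x=[4.9718] v=[-2.5021]
Step 6: x=[4.8533] v=[-0.4739]
Step 7: x=[5.2715] v=[1.6728]
First v>=0 after going negative at step 7, time=1.7500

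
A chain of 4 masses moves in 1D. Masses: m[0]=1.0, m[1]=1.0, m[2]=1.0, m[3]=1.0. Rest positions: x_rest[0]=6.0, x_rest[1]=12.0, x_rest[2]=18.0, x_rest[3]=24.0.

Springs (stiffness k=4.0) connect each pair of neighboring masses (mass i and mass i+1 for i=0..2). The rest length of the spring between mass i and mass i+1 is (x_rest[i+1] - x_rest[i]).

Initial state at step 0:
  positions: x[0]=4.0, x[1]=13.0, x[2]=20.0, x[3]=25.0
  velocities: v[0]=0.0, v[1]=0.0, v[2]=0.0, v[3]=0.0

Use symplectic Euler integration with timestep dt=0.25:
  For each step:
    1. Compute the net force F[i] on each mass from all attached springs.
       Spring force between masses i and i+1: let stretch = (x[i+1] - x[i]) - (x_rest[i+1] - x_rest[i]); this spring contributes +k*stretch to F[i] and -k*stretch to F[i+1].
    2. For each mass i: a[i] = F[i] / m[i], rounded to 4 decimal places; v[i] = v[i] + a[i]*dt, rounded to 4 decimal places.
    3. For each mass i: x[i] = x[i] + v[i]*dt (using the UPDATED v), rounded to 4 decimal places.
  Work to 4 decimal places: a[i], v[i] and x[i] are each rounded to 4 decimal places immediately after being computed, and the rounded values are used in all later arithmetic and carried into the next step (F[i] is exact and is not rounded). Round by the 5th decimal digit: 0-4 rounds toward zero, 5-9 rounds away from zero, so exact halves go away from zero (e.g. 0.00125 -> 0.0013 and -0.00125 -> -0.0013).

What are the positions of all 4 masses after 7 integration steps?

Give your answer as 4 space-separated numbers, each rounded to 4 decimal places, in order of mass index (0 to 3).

Step 0: x=[4.0000 13.0000 20.0000 25.0000] v=[0.0000 0.0000 0.0000 0.0000]
Step 1: x=[4.7500 12.5000 19.5000 25.2500] v=[3.0000 -2.0000 -2.0000 1.0000]
Step 2: x=[5.9375 11.8125 18.6875 25.5625] v=[4.7500 -2.7500 -3.2500 1.2500]
Step 3: x=[7.0938 11.3750 17.8750 25.6563] v=[4.6250 -1.7500 -3.2500 0.3750]
Step 4: x=[7.8204 11.4922 17.3828 25.3047] v=[2.9062 0.4688 -1.9687 -1.4063]
Step 5: x=[7.9649 12.1641 17.3985 24.4727] v=[0.5780 2.6876 0.0626 -3.3282]
Step 6: x=[7.6592 13.0948 17.8741 23.3721] v=[-1.2228 3.7228 1.9024 -4.4024]
Step 7: x=[7.2124 13.8614 18.5294 22.3970] v=[-1.7872 3.0665 2.6211 -3.9004]

Answer: 7.2124 13.8614 18.5294 22.3970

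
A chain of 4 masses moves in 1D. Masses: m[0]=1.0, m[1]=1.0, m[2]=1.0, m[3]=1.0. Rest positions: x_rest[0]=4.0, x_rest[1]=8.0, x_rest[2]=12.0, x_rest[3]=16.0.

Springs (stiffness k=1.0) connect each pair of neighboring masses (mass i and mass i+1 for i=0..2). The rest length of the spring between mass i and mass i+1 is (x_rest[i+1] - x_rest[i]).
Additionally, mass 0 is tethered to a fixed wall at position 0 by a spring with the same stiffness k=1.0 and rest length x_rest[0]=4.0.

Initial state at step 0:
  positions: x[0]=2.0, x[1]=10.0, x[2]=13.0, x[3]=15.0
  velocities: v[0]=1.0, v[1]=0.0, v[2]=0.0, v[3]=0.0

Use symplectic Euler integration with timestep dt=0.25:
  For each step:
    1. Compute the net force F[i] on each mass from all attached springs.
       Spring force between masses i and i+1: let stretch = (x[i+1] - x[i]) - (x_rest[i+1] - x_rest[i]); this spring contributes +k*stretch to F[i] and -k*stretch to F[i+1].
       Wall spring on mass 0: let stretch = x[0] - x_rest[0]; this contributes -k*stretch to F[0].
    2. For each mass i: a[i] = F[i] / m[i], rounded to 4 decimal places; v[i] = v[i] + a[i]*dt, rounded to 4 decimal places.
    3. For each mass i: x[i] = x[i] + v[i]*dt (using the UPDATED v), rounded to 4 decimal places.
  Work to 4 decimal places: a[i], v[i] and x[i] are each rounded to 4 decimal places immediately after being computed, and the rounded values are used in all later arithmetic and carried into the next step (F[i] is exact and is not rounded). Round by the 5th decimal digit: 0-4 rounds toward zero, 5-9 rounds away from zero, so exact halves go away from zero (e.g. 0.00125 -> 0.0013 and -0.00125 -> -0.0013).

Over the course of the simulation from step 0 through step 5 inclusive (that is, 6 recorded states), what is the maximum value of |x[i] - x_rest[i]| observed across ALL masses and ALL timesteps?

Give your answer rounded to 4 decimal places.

Answer: 2.3371

Derivation:
Step 0: x=[2.0000 10.0000 13.0000 15.0000] v=[1.0000 0.0000 0.0000 0.0000]
Step 1: x=[2.6250 9.6875 12.9375 15.1250] v=[2.5000 -1.2500 -0.2500 0.5000]
Step 2: x=[3.5274 9.1367 12.8086 15.3633] v=[3.6094 -2.2031 -0.5156 0.9531]
Step 3: x=[4.5599 8.4648 12.6099 15.6919] v=[4.1299 -2.6875 -0.7949 1.3144]
Step 4: x=[5.5515 7.8079 12.3447 16.0779] v=[3.9662 -2.6275 -1.0607 1.5439]
Step 5: x=[6.3371 7.2936 12.0293 16.4806] v=[3.1424 -2.0574 -1.2616 1.6106]
Max displacement = 2.3371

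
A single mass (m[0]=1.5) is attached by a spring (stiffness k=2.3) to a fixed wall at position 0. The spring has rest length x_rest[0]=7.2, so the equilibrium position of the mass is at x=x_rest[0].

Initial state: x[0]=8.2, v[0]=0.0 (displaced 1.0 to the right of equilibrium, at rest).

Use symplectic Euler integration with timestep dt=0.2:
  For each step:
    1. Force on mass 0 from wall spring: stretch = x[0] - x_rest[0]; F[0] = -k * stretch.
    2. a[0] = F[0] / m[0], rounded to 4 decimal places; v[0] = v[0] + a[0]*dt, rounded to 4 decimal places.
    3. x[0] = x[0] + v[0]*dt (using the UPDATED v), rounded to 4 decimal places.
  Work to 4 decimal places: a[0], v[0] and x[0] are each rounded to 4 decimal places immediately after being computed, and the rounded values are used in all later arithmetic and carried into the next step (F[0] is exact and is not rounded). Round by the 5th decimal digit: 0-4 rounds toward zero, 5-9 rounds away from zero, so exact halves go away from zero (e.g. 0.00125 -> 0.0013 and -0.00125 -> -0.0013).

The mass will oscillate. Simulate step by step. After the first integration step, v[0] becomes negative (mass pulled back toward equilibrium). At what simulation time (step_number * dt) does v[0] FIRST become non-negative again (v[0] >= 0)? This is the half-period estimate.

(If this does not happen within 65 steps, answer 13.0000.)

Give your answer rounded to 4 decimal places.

Answer: 2.6000

Derivation:
Step 0: x=[8.2000] v=[0.0000]
Step 1: x=[8.1387] v=[-0.3067]
Step 2: x=[8.0198] v=[-0.5946]
Step 3: x=[7.8506] v=[-0.8460]
Step 4: x=[7.6415] v=[-1.0455]
Step 5: x=[7.4053] v=[-1.1809]
Step 6: x=[7.1565] v=[-1.2439]
Step 7: x=[6.9104] v=[-1.2306]
Step 8: x=[6.6820] v=[-1.1418]
Step 9: x=[6.4854] v=[-0.9829]
Step 10: x=[6.3326] v=[-0.7638]
Step 11: x=[6.2330] v=[-0.4978]
Step 12: x=[6.1927] v=[-0.2013]
Step 13: x=[6.2142] v=[0.1076]
First v>=0 after going negative at step 13, time=2.6000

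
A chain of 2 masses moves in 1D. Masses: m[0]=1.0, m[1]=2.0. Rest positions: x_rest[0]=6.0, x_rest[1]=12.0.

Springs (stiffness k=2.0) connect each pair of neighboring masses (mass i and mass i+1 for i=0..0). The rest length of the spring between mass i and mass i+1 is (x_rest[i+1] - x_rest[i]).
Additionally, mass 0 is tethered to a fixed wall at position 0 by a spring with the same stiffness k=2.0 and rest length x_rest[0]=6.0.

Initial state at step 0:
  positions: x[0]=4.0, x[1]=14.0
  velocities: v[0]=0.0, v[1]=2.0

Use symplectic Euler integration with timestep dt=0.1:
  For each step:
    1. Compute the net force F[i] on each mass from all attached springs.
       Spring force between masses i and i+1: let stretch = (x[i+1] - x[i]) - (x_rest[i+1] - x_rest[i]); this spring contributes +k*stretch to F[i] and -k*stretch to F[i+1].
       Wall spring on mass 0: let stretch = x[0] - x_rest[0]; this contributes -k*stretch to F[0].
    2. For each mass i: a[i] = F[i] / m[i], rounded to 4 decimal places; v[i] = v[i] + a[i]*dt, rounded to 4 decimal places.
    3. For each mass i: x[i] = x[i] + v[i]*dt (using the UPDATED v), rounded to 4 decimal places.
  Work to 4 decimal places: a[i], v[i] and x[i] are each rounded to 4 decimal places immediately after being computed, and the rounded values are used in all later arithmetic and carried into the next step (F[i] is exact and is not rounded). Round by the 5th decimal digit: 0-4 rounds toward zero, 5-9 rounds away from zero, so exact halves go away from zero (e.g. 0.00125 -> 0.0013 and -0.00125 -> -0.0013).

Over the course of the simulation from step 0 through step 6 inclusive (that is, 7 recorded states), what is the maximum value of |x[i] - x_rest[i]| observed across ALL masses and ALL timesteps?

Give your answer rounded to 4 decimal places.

Step 0: x=[4.0000 14.0000] v=[0.0000 2.0000]
Step 1: x=[4.1200 14.1600] v=[1.2000 1.6000]
Step 2: x=[4.3584 14.2796] v=[2.3840 1.1960]
Step 3: x=[4.7081 14.3600] v=[3.4966 0.8039]
Step 4: x=[5.1566 14.4039] v=[4.4854 0.4387]
Step 5: x=[5.6870 14.4153] v=[5.3035 0.1140]
Step 6: x=[6.2782 14.3994] v=[5.9118 -0.1588]
Max displacement = 2.4153

Answer: 2.4153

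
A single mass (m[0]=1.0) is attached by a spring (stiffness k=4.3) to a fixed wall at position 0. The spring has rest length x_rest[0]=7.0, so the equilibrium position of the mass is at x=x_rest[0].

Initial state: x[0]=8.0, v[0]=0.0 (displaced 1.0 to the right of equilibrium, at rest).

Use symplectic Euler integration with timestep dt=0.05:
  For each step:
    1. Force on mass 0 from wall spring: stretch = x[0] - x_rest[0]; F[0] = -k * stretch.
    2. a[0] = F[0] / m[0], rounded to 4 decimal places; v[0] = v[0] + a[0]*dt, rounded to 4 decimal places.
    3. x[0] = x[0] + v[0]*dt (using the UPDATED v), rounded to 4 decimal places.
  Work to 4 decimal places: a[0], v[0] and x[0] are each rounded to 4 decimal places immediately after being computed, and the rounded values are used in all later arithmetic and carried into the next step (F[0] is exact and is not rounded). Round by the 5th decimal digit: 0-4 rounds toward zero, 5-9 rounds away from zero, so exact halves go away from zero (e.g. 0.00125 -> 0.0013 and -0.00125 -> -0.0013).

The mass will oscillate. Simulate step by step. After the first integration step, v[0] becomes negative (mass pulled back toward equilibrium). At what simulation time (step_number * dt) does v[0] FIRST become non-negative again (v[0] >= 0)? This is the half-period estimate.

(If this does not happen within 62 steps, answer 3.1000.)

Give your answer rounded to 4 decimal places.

Answer: 1.5500

Derivation:
Step 0: x=[8.0000] v=[0.0000]
Step 1: x=[7.9893] v=[-0.2150]
Step 2: x=[7.9679] v=[-0.4277]
Step 3: x=[7.9361] v=[-0.6358]
Step 4: x=[7.8942] v=[-0.8371]
Step 5: x=[7.8427] v=[-1.0294]
Step 6: x=[7.7822] v=[-1.2106]
Step 7: x=[7.7133] v=[-1.3788]
Step 8: x=[7.6367] v=[-1.5322]
Step 9: x=[7.5532] v=[-1.6691]
Step 10: x=[7.4638] v=[-1.7880]
Step 11: x=[7.3694] v=[-1.8877]
Step 12: x=[7.2710] v=[-1.9671]
Step 13: x=[7.1697] v=[-2.0254]
Step 14: x=[7.0666] v=[-2.0619]
Step 15: x=[6.9628] v=[-2.0762]
Step 16: x=[6.8594] v=[-2.0682]
Step 17: x=[6.7575] v=[-2.0380]
Step 18: x=[6.6582] v=[-1.9859]
Step 19: x=[6.5626] v=[-1.9124]
Step 20: x=[6.4717] v=[-1.8184]
Step 21: x=[6.3865] v=[-1.7048]
Step 22: x=[6.3079] v=[-1.5729]
Step 23: x=[6.2367] v=[-1.4241]
Step 24: x=[6.1737] v=[-1.2600]
Step 25: x=[6.1196] v=[-1.0823]
Step 26: x=[6.0750] v=[-0.8930]
Step 27: x=[6.0403] v=[-0.6941]
Step 28: x=[6.0159] v=[-0.4878]
Step 29: x=[6.0021] v=[-0.2762]
Step 30: x=[5.9990] v=[-0.0617]
Step 31: x=[6.0067] v=[0.1535]
First v>=0 after going negative at step 31, time=1.5500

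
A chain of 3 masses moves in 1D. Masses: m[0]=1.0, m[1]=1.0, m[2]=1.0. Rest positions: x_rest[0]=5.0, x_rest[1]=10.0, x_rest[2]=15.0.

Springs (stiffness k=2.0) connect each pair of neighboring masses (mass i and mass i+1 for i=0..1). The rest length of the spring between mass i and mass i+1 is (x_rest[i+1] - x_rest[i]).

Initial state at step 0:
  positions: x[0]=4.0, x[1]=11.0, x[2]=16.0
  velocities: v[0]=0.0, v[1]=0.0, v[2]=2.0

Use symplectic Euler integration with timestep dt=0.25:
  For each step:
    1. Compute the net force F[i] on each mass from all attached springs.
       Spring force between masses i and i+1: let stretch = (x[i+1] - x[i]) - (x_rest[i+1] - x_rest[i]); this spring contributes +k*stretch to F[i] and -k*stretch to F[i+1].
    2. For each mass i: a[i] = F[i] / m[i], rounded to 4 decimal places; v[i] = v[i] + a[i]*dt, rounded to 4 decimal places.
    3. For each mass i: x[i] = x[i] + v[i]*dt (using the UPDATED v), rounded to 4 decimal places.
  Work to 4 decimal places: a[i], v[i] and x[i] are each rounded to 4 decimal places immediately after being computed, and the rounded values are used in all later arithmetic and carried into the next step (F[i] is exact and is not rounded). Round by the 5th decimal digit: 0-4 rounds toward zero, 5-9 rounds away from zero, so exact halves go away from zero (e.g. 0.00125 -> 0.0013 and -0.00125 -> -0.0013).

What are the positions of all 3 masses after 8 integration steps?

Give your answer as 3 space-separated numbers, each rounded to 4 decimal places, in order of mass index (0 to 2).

Answer: 7.1353 12.3251 15.5400

Derivation:
Step 0: x=[4.0000 11.0000 16.0000] v=[0.0000 0.0000 2.0000]
Step 1: x=[4.2500 10.7500 16.5000] v=[1.0000 -1.0000 2.0000]
Step 2: x=[4.6875 10.4063 16.9063] v=[1.7500 -1.3750 1.6250]
Step 3: x=[5.2149 10.1602 17.1251] v=[2.1094 -0.9844 0.8750]
Step 4: x=[5.7354 10.1666 17.0982] v=[2.0821 0.0254 -0.1075]
Step 5: x=[6.1848 10.4855 16.8299] v=[1.7977 1.2756 -1.0733]
Step 6: x=[6.5468 11.0599 16.3935] v=[1.4481 2.2975 -1.7455]
Step 7: x=[6.8480 11.7369 15.9154] v=[1.2047 2.7078 -1.9123]
Step 8: x=[7.1353 12.3251 15.5400] v=[1.1492 2.3526 -1.5016]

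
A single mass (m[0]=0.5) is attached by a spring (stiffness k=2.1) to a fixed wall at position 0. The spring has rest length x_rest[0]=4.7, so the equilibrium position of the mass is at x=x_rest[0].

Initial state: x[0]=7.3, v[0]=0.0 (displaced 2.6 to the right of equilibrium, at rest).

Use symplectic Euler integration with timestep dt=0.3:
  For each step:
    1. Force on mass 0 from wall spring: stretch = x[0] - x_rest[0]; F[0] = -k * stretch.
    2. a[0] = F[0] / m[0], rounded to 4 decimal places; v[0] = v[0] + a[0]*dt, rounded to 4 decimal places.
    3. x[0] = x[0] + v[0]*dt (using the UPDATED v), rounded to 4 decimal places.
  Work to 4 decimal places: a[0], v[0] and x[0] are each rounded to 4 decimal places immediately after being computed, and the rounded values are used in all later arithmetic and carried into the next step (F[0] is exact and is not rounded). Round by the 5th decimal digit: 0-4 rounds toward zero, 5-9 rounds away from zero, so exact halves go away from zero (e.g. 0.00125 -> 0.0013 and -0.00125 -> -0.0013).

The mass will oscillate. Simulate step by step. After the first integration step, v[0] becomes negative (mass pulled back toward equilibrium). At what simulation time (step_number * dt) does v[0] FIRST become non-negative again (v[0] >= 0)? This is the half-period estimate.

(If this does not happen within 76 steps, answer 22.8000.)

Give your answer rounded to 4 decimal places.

Step 0: x=[7.3000] v=[0.0000]
Step 1: x=[6.3172] v=[-3.2760]
Step 2: x=[4.7231] v=[-5.3137]
Step 3: x=[3.1203] v=[-5.3428]
Step 4: x=[2.1146] v=[-3.3524]
Step 5: x=[2.0862] v=[-0.0948]
Step 6: x=[3.0458] v=[3.1986]
First v>=0 after going negative at step 6, time=1.8000

Answer: 1.8000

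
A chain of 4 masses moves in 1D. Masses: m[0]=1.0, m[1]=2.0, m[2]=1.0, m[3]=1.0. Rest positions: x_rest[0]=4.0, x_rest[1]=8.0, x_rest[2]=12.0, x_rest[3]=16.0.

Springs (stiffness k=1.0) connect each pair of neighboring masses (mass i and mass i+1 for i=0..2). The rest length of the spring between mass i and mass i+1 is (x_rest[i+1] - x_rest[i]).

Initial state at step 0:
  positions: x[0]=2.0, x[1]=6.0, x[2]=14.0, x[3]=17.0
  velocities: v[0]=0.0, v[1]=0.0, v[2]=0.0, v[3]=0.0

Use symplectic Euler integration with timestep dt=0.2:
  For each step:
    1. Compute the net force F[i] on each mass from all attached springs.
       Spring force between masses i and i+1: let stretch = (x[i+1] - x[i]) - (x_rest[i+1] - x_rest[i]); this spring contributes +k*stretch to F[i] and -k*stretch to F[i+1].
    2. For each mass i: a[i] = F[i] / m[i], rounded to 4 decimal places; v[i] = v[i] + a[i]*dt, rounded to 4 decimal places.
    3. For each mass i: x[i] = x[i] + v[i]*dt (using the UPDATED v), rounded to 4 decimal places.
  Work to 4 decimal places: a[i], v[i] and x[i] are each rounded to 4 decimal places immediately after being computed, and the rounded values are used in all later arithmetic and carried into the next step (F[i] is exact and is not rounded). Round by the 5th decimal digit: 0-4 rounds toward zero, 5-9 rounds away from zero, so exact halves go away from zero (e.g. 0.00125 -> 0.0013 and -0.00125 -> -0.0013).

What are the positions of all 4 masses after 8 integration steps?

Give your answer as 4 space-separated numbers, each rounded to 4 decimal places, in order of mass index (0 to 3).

Answer: 2.5017 7.6830 10.2122 16.9199

Derivation:
Step 0: x=[2.0000 6.0000 14.0000 17.0000] v=[0.0000 0.0000 0.0000 0.0000]
Step 1: x=[2.0000 6.0800 13.8000 17.0400] v=[0.0000 0.4000 -1.0000 0.2000]
Step 2: x=[2.0032 6.2328 13.4208 17.1104] v=[0.0160 0.7640 -1.8960 0.3520]
Step 3: x=[2.0156 6.4448 12.9017 17.1932] v=[0.0619 1.0598 -2.5957 0.4141]
Step 4: x=[2.0451 6.6973 12.2959 17.2644] v=[0.1477 1.2626 -3.0288 0.3558]
Step 5: x=[2.1007 6.9687 11.6649 17.2968] v=[0.2781 1.3572 -3.1548 0.1621]
Step 6: x=[2.1910 7.2367 11.0714 17.2639] v=[0.4517 1.3400 -2.9677 -0.1643]
Step 7: x=[2.3232 7.4805 10.5722 17.1433] v=[0.6608 1.2189 -2.4961 -0.6028]
Step 8: x=[2.5017 7.6830 10.2122 16.9199] v=[0.8923 1.0123 -1.8002 -1.1170]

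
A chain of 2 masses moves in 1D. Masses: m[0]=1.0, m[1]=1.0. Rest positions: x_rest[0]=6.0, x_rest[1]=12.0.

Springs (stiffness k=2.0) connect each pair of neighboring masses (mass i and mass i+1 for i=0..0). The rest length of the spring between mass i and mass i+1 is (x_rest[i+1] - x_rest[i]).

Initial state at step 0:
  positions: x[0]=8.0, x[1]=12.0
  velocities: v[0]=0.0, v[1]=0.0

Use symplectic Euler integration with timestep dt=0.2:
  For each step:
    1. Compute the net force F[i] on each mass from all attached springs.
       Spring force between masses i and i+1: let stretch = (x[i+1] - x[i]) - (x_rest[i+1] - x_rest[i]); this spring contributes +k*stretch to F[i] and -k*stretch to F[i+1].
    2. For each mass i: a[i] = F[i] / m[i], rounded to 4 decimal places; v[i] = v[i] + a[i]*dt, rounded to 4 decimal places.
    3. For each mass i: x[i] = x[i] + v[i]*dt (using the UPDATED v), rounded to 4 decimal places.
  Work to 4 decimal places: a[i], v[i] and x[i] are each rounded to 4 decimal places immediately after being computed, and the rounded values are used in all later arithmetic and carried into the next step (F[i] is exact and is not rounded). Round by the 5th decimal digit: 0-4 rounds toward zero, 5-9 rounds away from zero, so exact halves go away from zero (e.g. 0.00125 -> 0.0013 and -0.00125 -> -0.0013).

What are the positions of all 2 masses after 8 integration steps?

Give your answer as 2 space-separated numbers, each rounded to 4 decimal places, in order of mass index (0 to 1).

Step 0: x=[8.0000 12.0000] v=[0.0000 0.0000]
Step 1: x=[7.8400 12.1600] v=[-0.8000 0.8000]
Step 2: x=[7.5456 12.4544] v=[-1.4720 1.4720]
Step 3: x=[7.1639 12.8361] v=[-1.9085 1.9085]
Step 4: x=[6.7560 13.2440] v=[-2.0396 2.0396]
Step 5: x=[6.3871 13.6129] v=[-1.8444 1.8444]
Step 6: x=[6.1163 13.8837] v=[-1.3541 1.3541]
Step 7: x=[5.9869 14.0131] v=[-0.6471 0.6471]
Step 8: x=[6.0196 13.9804] v=[0.1634 -0.1634]

Answer: 6.0196 13.9804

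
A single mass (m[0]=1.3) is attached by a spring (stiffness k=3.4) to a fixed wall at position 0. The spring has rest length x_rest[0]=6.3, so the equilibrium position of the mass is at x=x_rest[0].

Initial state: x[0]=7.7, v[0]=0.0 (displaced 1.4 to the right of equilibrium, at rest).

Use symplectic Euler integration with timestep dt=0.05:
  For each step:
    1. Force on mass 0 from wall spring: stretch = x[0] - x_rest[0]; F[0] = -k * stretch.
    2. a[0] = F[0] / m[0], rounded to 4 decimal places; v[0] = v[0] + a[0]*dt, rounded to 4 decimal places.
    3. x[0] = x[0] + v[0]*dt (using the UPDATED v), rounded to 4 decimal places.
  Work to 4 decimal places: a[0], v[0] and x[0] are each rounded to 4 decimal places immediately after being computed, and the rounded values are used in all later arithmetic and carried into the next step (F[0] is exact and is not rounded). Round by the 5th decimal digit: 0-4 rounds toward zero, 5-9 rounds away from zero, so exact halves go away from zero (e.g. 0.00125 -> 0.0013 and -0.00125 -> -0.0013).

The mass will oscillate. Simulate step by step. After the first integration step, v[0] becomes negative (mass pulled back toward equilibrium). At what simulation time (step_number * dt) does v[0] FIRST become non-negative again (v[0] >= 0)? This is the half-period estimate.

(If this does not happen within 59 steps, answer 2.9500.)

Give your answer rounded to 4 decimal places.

Answer: 1.9500

Derivation:
Step 0: x=[7.7000] v=[0.0000]
Step 1: x=[7.6908] v=[-0.1831]
Step 2: x=[7.6726] v=[-0.3650]
Step 3: x=[7.6454] v=[-0.5445]
Step 4: x=[7.6094] v=[-0.7204]
Step 5: x=[7.5648] v=[-0.8916]
Step 6: x=[7.5120] v=[-1.0570]
Step 7: x=[7.4512] v=[-1.2155]
Step 8: x=[7.3829] v=[-1.3660]
Step 9: x=[7.3075] v=[-1.5076]
Step 10: x=[7.2255] v=[-1.6394]
Step 11: x=[7.1375] v=[-1.7604]
Step 12: x=[7.0440] v=[-1.8699]
Step 13: x=[6.9456] v=[-1.9672]
Step 14: x=[6.8430] v=[-2.0516]
Step 15: x=[6.7369] v=[-2.1226]
Step 16: x=[6.6279] v=[-2.1797]
Step 17: x=[6.5168] v=[-2.2226]
Step 18: x=[6.4043] v=[-2.2510]
Step 19: x=[6.2911] v=[-2.2646]
Step 20: x=[6.1779] v=[-2.2634]
Step 21: x=[6.0655] v=[-2.2474]
Step 22: x=[5.9547] v=[-2.2167]
Step 23: x=[5.8461] v=[-2.1715]
Step 24: x=[5.7405] v=[-2.1121]
Step 25: x=[5.6386] v=[-2.0389]
Step 26: x=[5.5410] v=[-1.9524]
Step 27: x=[5.4483] v=[-1.8531]
Step 28: x=[5.3612] v=[-1.7417]
Step 29: x=[5.2803] v=[-1.6189]
Step 30: x=[5.2060] v=[-1.4856]
Step 31: x=[5.1389] v=[-1.3425]
Step 32: x=[5.0794] v=[-1.1907]
Step 33: x=[5.0278] v=[-1.0311]
Step 34: x=[4.9846] v=[-0.8647]
Step 35: x=[4.9500] v=[-0.6927]
Step 36: x=[4.9242] v=[-0.5162]
Step 37: x=[4.9074] v=[-0.3363]
Step 38: x=[4.8997] v=[-0.1542]
Step 39: x=[4.9011] v=[0.0289]
First v>=0 after going negative at step 39, time=1.9500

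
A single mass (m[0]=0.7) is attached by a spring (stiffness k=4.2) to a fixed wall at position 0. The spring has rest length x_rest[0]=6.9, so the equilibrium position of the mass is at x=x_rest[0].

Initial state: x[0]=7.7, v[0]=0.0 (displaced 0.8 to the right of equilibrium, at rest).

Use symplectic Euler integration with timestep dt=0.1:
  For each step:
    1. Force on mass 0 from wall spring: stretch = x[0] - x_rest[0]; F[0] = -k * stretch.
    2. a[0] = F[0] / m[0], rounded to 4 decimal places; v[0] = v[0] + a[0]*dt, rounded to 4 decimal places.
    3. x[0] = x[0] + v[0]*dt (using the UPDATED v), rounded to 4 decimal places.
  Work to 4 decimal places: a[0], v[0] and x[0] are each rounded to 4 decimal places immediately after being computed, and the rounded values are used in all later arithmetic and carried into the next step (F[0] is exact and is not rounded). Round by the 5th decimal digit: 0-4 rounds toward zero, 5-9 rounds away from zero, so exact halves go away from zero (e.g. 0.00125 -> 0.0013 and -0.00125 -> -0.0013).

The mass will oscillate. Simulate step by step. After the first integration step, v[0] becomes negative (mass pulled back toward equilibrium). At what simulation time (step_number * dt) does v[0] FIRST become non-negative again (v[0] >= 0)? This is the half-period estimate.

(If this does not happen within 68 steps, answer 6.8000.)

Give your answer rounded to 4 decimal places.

Answer: 1.3000

Derivation:
Step 0: x=[7.7000] v=[0.0000]
Step 1: x=[7.6520] v=[-0.4800]
Step 2: x=[7.5589] v=[-0.9312]
Step 3: x=[7.4263] v=[-1.3265]
Step 4: x=[7.2621] v=[-1.6423]
Step 5: x=[7.0761] v=[-1.8596]
Step 6: x=[6.8796] v=[-1.9653]
Step 7: x=[6.6843] v=[-1.9531]
Step 8: x=[6.5019] v=[-1.8237]
Step 9: x=[6.3434] v=[-1.5848]
Step 10: x=[6.2183] v=[-1.2508]
Step 11: x=[6.1341] v=[-0.8418]
Step 12: x=[6.0959] v=[-0.3823]
Step 13: x=[6.1059] v=[0.1002]
First v>=0 after going negative at step 13, time=1.3000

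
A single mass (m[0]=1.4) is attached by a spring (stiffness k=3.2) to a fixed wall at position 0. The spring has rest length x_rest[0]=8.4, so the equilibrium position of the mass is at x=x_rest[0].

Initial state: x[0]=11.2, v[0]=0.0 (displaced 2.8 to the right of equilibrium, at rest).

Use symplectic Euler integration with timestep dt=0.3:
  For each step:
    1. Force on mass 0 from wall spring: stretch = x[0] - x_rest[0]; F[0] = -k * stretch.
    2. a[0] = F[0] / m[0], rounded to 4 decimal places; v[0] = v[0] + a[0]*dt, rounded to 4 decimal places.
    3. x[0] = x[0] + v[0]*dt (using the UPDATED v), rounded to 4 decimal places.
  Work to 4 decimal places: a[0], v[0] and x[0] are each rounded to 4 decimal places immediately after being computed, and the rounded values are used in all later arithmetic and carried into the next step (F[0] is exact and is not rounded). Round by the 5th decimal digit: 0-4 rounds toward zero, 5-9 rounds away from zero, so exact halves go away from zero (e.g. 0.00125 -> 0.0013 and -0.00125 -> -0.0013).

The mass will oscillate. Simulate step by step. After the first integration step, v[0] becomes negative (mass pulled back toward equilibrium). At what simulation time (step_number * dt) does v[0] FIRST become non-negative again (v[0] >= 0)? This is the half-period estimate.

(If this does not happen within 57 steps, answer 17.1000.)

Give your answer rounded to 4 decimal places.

Step 0: x=[11.2000] v=[0.0000]
Step 1: x=[10.6240] v=[-1.9200]
Step 2: x=[9.5905] v=[-3.4450]
Step 3: x=[8.3121] v=[-4.2613]
Step 4: x=[7.0518] v=[-4.2010]
Step 5: x=[6.0689] v=[-3.2765]
Step 6: x=[5.5655] v=[-1.6780]
Step 7: x=[5.6452] v=[0.2657]
First v>=0 after going negative at step 7, time=2.1000

Answer: 2.1000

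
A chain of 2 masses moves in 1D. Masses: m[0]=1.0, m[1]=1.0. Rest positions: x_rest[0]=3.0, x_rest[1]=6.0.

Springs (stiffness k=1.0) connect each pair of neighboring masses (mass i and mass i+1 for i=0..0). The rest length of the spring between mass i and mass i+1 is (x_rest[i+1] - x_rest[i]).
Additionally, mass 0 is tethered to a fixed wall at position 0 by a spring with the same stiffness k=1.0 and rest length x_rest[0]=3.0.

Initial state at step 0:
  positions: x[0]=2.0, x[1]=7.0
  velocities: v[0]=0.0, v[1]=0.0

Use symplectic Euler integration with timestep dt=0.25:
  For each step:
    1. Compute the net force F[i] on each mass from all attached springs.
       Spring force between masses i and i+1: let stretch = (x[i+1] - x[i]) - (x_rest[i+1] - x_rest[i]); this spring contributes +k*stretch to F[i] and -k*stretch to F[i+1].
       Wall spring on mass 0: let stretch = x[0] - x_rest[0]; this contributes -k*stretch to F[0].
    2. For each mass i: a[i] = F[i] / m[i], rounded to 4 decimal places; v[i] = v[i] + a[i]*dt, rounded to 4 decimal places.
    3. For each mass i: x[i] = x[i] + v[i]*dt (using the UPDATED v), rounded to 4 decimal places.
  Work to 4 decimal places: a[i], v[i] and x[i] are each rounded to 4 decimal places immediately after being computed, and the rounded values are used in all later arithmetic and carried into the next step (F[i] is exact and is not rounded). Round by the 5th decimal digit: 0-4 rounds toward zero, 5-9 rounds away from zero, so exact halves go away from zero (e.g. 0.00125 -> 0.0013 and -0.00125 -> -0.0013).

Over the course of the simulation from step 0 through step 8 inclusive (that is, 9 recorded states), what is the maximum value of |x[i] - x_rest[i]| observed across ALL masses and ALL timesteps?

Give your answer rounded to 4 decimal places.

Answer: 1.2595

Derivation:
Step 0: x=[2.0000 7.0000] v=[0.0000 0.0000]
Step 1: x=[2.1875 6.8750] v=[0.7500 -0.5000]
Step 2: x=[2.5313 6.6445] v=[1.3750 -0.9219]
Step 3: x=[2.9739 6.3445] v=[1.7705 -1.2002]
Step 4: x=[3.4413 6.0213] v=[1.8697 -1.2929]
Step 5: x=[3.8549 5.7243] v=[1.6544 -1.1879]
Step 6: x=[4.1444 5.4980] v=[1.1580 -0.9053]
Step 7: x=[4.2595 5.3746] v=[0.4603 -0.4937]
Step 8: x=[4.1781 5.3690] v=[-0.3258 -0.0225]
Max displacement = 1.2595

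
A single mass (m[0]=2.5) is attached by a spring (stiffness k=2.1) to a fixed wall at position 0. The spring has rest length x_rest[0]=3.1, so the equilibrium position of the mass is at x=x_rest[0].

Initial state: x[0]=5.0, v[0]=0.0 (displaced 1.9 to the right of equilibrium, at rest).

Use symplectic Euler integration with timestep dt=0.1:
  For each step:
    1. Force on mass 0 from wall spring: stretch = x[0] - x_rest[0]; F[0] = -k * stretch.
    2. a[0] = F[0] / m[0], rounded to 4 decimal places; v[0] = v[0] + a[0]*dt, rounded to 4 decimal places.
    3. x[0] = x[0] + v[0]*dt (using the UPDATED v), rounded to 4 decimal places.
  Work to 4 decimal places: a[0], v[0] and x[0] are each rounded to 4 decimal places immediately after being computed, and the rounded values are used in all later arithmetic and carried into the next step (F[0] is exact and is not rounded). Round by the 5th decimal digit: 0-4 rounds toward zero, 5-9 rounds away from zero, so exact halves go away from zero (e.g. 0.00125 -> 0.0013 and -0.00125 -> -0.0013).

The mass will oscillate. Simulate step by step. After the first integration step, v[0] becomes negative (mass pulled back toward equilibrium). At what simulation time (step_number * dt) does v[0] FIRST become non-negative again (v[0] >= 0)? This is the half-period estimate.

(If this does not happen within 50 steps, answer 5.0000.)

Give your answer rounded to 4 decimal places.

Answer: 3.5000

Derivation:
Step 0: x=[5.0000] v=[0.0000]
Step 1: x=[4.9840] v=[-0.1596]
Step 2: x=[4.9522] v=[-0.3179]
Step 3: x=[4.9049] v=[-0.4735]
Step 4: x=[4.8424] v=[-0.6251]
Step 5: x=[4.7653] v=[-0.7715]
Step 6: x=[4.6742] v=[-0.9114]
Step 7: x=[4.5698] v=[-1.0436]
Step 8: x=[4.4531] v=[-1.1671]
Step 9: x=[4.3250] v=[-1.2808]
Step 10: x=[4.1866] v=[-1.3837]
Step 11: x=[4.0391] v=[-1.4750]
Step 12: x=[3.8837] v=[-1.5539]
Step 13: x=[3.7217] v=[-1.6197]
Step 14: x=[3.5545] v=[-1.6719]
Step 15: x=[3.3835] v=[-1.7101]
Step 16: x=[3.2101] v=[-1.7339]
Step 17: x=[3.0358] v=[-1.7432]
Step 18: x=[2.8620] v=[-1.7378]
Step 19: x=[2.6902] v=[-1.7178]
Step 20: x=[2.5219] v=[-1.6834]
Step 21: x=[2.3584] v=[-1.6348]
Step 22: x=[2.2012] v=[-1.5725]
Step 23: x=[2.0515] v=[-1.4970]
Step 24: x=[1.9106] v=[-1.4089]
Step 25: x=[1.7797] v=[-1.3090]
Step 26: x=[1.6599] v=[-1.1981]
Step 27: x=[1.5522] v=[-1.0771]
Step 28: x=[1.4575] v=[-0.9471]
Step 29: x=[1.3766] v=[-0.8091]
Step 30: x=[1.3102] v=[-0.6643]
Step 31: x=[1.2588] v=[-0.5140]
Step 32: x=[1.2229] v=[-0.3593]
Step 33: x=[1.2027] v=[-0.2016]
Step 34: x=[1.1985] v=[-0.0422]
Step 35: x=[1.2103] v=[0.1175]
First v>=0 after going negative at step 35, time=3.5000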